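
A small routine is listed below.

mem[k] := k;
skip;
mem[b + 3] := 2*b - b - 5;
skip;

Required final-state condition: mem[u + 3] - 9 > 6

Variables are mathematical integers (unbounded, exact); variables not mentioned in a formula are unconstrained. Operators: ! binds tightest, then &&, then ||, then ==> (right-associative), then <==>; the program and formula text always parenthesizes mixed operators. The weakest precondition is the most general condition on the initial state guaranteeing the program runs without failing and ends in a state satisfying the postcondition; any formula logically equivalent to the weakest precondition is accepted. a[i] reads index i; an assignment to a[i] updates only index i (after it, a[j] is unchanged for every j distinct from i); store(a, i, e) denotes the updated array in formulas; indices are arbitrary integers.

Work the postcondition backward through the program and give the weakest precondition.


Working backward. After the program, the postcondition mem[u + 3] - 9 > 6 must hold; in canonical form it is mem[u + 3] > 15.
Before skip: mem[u + 3] > 15
Before mem[b + 3] := 2*b - b - 5: store(mem, b + 3, b - 5)[u + 3] > 15
Before skip: store(mem, b + 3, b - 5)[u + 3] > 15
Before mem[k] := k: store(store(mem, k, k), b + 3, b - 5)[u + 3] > 15
Answer: WP = store(store(mem, k, k), b + 3, b - 5)[u + 3] > 15


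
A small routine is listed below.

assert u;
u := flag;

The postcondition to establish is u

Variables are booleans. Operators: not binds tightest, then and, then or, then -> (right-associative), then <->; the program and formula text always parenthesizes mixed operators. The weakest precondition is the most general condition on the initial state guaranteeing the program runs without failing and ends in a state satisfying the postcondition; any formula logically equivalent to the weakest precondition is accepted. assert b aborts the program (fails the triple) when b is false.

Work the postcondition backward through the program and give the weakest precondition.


Working backward. After the program, u must hold.
Before u := flag: flag
Before assert u: u and flag
Answer: WP = u and flag


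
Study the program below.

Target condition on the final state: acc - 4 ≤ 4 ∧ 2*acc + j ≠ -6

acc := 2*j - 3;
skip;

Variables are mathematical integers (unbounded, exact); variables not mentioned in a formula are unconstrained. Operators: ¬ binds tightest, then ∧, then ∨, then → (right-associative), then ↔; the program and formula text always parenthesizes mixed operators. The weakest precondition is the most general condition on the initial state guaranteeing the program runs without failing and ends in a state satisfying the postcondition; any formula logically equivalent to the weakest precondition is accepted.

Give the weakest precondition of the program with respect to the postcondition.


Working backward. After the program, the postcondition acc - 4 ≤ 4 ∧ 2*acc + j ≠ -6 must hold; in canonical form it is acc ≤ 8 ∧ 2*acc + j ≠ -6.
Before skip: acc ≤ 8 ∧ 2*acc + j ≠ -6
Before acc := 2*j - 3: 2*j ≤ 11 ∧ 5*j ≠ 0
Answer: WP = 2*j ≤ 11 ∧ 5*j ≠ 0


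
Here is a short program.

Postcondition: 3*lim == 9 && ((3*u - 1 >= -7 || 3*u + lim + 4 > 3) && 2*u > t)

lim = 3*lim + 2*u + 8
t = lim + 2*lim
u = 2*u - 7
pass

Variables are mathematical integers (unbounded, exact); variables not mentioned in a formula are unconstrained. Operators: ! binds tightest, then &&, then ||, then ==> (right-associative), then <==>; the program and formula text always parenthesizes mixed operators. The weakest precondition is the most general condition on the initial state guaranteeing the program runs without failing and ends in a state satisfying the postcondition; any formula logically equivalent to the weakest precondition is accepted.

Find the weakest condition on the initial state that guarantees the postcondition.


Working backward. After the program, the postcondition 3*lim == 9 && ((3*u - 1 >= -7 || 3*u + lim + 4 > 3) && 2*u > t) must hold; in canonical form it is 3*lim == 9 && (3*u >= -6 || lim + 3*u > -1) && 2*u > t.
Before skip: 3*lim == 9 && (3*u >= -6 || lim + 3*u > -1) && 2*u > t
Before u := 2*u - 7: 3*lim == 9 && (6*u >= 15 || lim + 6*u > 20) && 4*u > t + 14
Before t := lim + 2*lim: 3*lim == 9 && (6*u >= 15 || lim + 6*u > 20) && 4*u > 3*lim + 14
Before lim := 3*lim + 2*u + 8: 9*lim + 6*u == -15 && (6*u >= 15 || 3*lim + 8*u > 12) && 9*lim + 2*u < -38
Answer: WP = 9*lim + 6*u == -15 && (6*u >= 15 || 3*lim + 8*u > 12) && 9*lim + 2*u < -38


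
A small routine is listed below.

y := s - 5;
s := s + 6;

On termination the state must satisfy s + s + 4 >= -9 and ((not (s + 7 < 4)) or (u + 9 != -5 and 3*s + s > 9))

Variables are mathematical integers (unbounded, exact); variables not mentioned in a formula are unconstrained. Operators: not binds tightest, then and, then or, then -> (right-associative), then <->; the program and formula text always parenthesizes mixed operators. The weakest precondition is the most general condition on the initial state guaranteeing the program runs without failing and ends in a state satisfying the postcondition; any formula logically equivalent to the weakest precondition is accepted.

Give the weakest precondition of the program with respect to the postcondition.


Working backward. After the program, the postcondition s + s + 4 >= -9 and ((not (s + 7 < 4)) or (u + 9 != -5 and 3*s + s > 9)) must hold; in canonical form it is 2*s >= -13 and ((not (s < -3)) or (u != -14 and 4*s > 9)).
Before s := s + 6: 2*s >= -25 and ((not (s < -9)) or (u != -14 and 4*s > -15))
Before y := s - 5: 2*s >= -25 and ((not (s < -9)) or (u != -14 and 4*s > -15))
Answer: WP = 2*s >= -25 and ((not (s < -9)) or (u != -14 and 4*s > -15))


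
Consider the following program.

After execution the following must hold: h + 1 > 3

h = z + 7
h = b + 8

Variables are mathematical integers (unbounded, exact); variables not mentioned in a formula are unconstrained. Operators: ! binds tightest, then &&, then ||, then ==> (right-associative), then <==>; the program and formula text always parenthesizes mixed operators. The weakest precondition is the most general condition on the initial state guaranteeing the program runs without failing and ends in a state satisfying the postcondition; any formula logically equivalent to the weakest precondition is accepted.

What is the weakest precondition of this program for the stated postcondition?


Working backward. After the program, the postcondition h + 1 > 3 must hold; in canonical form it is h > 2.
Before h := b + 8: b > -6
Before h := z + 7: b > -6
Answer: WP = b > -6


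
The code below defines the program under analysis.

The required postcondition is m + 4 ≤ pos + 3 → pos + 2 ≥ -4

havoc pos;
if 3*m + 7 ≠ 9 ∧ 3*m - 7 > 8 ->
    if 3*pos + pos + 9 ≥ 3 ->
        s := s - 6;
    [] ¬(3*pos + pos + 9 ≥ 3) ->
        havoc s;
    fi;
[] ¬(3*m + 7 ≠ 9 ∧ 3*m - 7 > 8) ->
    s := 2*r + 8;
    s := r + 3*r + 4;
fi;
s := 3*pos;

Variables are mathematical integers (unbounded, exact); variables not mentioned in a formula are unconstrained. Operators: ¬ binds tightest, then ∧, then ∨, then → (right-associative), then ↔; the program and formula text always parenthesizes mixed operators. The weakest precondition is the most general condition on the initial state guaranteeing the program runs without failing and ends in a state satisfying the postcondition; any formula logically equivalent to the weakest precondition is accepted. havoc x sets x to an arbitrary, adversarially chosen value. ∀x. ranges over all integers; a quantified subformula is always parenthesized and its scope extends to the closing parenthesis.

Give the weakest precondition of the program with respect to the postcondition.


Working backward. After the program, the postcondition m + 4 ≤ pos + 3 → pos + 2 ≥ -4 must hold; in canonical form it is m ≤ pos - 1 → pos ≥ -6.
Before s := 3*pos: m ≤ pos - 1 → pos ≥ -6
Then branch requires (4*pos ≥ -6 → (m ≤ pos - 1 → pos ≥ -6)) ∧ ((¬(4*pos ≥ -6)) → (m ≤ pos - 1 → pos ≥ -6)); else branch requires m ≤ pos - 1 → pos ≥ -6.
Before the if: ((3*m ≠ 2 ∧ 3*m > 15) → ((4*pos ≥ -6 → (m ≤ pos - 1 → pos ≥ -6)) ∧ ((¬(4*pos ≥ -6)) → (m ≤ pos - 1 → pos ≥ -6)))) ∧ ((¬(3*m ≠ 2 ∧ 3*m > 15)) → (m ≤ pos - 1 → pos ≥ -6))
Before havoc pos: ∀pos_1. (((3*m ≠ 2 ∧ 3*m > 15) → ((4*pos_1 ≥ -6 → (m ≤ pos_1 - 1 → pos_1 ≥ -6)) ∧ ((¬(4*pos_1 ≥ -6)) → (m ≤ pos_1 - 1 → pos_1 ≥ -6)))) ∧ ((¬(3*m ≠ 2 ∧ 3*m > 15)) → (m ≤ pos_1 - 1 → pos_1 ≥ -6)))
Answer: WP = ∀pos_1. (((3*m ≠ 2 ∧ 3*m > 15) → ((4*pos_1 ≥ -6 → (m ≤ pos_1 - 1 → pos_1 ≥ -6)) ∧ ((¬(4*pos_1 ≥ -6)) → (m ≤ pos_1 - 1 → pos_1 ≥ -6)))) ∧ ((¬(3*m ≠ 2 ∧ 3*m > 15)) → (m ≤ pos_1 - 1 → pos_1 ≥ -6)))


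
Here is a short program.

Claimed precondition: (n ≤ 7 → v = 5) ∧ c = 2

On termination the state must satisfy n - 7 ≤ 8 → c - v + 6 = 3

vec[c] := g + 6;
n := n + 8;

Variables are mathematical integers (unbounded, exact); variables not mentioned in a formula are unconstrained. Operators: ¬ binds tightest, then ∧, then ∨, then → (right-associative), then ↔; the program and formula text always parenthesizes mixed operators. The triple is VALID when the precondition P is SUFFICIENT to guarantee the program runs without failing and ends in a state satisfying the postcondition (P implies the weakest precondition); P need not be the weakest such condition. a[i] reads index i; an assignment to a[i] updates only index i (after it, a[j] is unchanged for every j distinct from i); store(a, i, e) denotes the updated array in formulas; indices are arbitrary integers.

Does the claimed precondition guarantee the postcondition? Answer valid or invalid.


Working backward. After the program, the postcondition n - 7 ≤ 8 → c - v + 6 = 3 must hold; in canonical form it is n ≤ 15 → c = v - 3.
Before n := n + 8: n ≤ 7 → c = v - 3
Before vec[c] := g + 6: n ≤ 7 → c = v - 3
The weakest precondition is n ≤ 7 → c = v - 3.
Check whether (n ≤ 7 → v = 5) ∧ c = 2 implies it.
Every state satisfying the precondition satisfies the weakest precondition: the implication holds.
Answer: valid


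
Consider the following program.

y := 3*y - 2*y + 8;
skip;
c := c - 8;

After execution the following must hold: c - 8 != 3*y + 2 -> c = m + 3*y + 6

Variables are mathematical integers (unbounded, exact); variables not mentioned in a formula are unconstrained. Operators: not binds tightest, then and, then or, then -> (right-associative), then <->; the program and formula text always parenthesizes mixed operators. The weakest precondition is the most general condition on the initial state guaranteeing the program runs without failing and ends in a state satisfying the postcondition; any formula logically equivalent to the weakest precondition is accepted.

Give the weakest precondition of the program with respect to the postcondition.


Working backward. After the program, the postcondition c - 8 != 3*y + 2 -> c = m + 3*y + 6 must hold; in canonical form it is c != 3*y + 10 -> c = m + 3*y + 6.
Before c := c - 8: c != 3*y + 18 -> c = m + 3*y + 14
Before skip: c != 3*y + 18 -> c = m + 3*y + 14
Before y := 3*y - 2*y + 8: c != 3*y + 42 -> c = m + 3*y + 38
Answer: WP = c != 3*y + 42 -> c = m + 3*y + 38


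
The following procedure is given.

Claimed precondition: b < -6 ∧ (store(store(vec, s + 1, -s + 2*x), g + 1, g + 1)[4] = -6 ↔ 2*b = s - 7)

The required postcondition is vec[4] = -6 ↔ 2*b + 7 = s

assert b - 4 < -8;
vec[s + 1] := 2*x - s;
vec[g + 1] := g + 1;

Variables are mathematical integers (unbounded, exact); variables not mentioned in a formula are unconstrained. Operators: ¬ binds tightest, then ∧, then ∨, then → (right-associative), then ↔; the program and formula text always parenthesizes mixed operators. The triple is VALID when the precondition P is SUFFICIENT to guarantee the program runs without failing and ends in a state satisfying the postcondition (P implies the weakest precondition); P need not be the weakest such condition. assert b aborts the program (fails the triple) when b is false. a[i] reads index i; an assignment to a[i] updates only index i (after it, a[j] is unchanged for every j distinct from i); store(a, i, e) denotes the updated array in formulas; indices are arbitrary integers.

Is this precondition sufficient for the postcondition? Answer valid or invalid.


Working backward. After the program, the postcondition vec[4] = -6 ↔ 2*b + 7 = s must hold; in canonical form it is vec[4] = -6 ↔ 2*b = s - 7.
Before vec[g + 1] := g + 1: store(vec, g + 1, g + 1)[4] = -6 ↔ 2*b = s - 7
Before vec[s + 1] := 2*x - s: store(store(vec, s + 1, -s + 2*x), g + 1, g + 1)[4] = -6 ↔ 2*b = s - 7
Before assert b - 4 < -8: b < -4 ∧ (store(store(vec, s + 1, -s + 2*x), g + 1, g + 1)[4] = -6 ↔ 2*b = s - 7)
The weakest precondition is b < -4 ∧ (store(store(vec, s + 1, -s + 2*x), g + 1, g + 1)[4] = -6 ↔ 2*b = s - 7).
Check whether b < -6 ∧ (store(store(vec, s + 1, -s + 2*x), g + 1, g + 1)[4] = -6 ↔ 2*b = s - 7) implies it.
Every state satisfying the precondition satisfies the weakest precondition: the implication holds.
Answer: valid


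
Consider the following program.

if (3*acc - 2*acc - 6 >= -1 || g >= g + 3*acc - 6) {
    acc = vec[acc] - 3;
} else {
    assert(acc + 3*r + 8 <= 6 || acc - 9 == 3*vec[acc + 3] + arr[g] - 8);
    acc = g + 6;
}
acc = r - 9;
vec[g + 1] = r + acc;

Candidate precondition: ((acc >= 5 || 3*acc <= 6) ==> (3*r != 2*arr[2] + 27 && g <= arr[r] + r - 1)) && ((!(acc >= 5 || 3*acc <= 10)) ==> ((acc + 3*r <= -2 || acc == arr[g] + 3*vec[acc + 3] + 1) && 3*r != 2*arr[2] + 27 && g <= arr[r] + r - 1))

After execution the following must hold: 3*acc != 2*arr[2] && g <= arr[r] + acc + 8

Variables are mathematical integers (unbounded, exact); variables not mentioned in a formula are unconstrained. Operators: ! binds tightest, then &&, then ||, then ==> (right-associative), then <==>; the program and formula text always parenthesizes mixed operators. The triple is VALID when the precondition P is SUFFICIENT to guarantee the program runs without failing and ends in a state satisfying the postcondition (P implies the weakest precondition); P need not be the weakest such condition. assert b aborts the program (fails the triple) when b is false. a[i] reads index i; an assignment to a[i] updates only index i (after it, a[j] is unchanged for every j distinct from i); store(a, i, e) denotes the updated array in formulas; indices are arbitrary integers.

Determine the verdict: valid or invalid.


Working backward. After the program, 3*acc != 2*arr[2] && g <= arr[r] + acc + 8 must hold.
Before vec[g + 1] := r + acc: 3*acc != 2*arr[2] && g <= arr[r] + acc + 8
Before acc := r - 9: 3*r != 2*arr[2] + 27 && g <= arr[r] + r - 1
Then branch requires 3*r != 2*arr[2] + 27 && g <= arr[r] + r - 1; else branch requires (acc + 3*r <= -2 || acc == arr[g] + 3*vec[acc + 3] + 1) && 3*r != 2*arr[2] + 27 && g <= arr[r] + r - 1.
Before the if: ((acc >= 5 || 3*acc <= 6) ==> (3*r != 2*arr[2] + 27 && g <= arr[r] + r - 1)) && ((!(acc >= 5 || 3*acc <= 6)) ==> ((acc + 3*r <= -2 || acc == arr[g] + 3*vec[acc + 3] + 1) && 3*r != 2*arr[2] + 27 && g <= arr[r] + r - 1))
The weakest precondition is ((acc >= 5 || 3*acc <= 6) ==> (3*r != 2*arr[2] + 27 && g <= arr[r] + r - 1)) && ((!(acc >= 5 || 3*acc <= 6)) ==> ((acc + 3*r <= -2 || acc == arr[g] + 3*vec[acc + 3] + 1) && 3*r != 2*arr[2] + 27 && g <= arr[r] + r - 1)).
Check whether ((acc >= 5 || 3*acc <= 6) ==> (3*r != 2*arr[2] + 27 && g <= arr[r] + r - 1)) && ((!(acc >= 5 || 3*acc <= 10)) ==> ((acc + 3*r <= -2 || acc == arr[g] + 3*vec[acc + 3] + 1) && 3*r != 2*arr[2] + 27 && g <= arr[r] + r - 1)) implies it.
Countermodel: at the initial state acc = 3, arr = {[0] = -15521, [2] = -15521, [6] = -15521, [7040] = -15521, elsewhere -15521}, g = 0, r = 7040, vec = {[0] = 0, [2] = 0, [6] = 0, [7040] = 0, elsewhere 0}, the precondition holds but the weakest precondition fails.
Answer: invalid


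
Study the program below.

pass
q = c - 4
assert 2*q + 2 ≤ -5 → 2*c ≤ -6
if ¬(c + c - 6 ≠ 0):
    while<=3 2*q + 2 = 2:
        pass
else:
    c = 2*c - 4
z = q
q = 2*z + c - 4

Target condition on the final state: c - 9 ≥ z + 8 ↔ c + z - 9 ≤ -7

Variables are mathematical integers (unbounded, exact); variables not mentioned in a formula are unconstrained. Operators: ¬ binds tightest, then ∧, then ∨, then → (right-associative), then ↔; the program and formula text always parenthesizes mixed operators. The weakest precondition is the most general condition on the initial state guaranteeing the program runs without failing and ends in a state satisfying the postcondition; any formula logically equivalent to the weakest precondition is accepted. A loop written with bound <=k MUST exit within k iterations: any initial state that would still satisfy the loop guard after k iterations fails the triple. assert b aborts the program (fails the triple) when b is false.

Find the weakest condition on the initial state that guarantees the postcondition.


Working backward. After the program, the postcondition c - 9 ≥ z + 8 ↔ c + z - 9 ≤ -7 must hold; in canonical form it is c ≥ z + 17 ↔ c + z ≤ 2.
Before q := 2*z + c - 4: c ≥ z + 17 ↔ c + z ≤ 2
Before z := q: c ≥ q + 17 ↔ c + q ≤ 2
Then branch requires (2*q = 0 → ((2*q = 0 → ((2*q = 0 → ((¬(2*q = 0)) ∧ (c ≥ q + 17 ↔ c + q ≤ 2))) ∧ ((¬(2*q = 0)) → (c ≥ q + 17 ↔ c + q ≤ 2)))) ∧ ((¬(2*q = 0)) → (c ≥ q + 17 ↔ c + q ≤ 2)))) ∧ ((¬(2*q = 0)) → (c ≥ q + 17 ↔ c + q ≤ 2)); else branch requires 2*c ≥ q + 21 ↔ 2*c + q ≤ 6.
Before the if: ((¬(2*c ≠ 6)) → ((2*q = 0 → ((2*q = 0 → ((2*q = 0 → ((¬(2*q = 0)) ∧ (c ≥ q + 17 ↔ c + q ≤ 2))) ∧ ((¬(2*q = 0)) → (c ≥ q + 17 ↔ c + q ≤ 2)))) ∧ ((¬(2*q = 0)) → (c ≥ q + 17 ↔ c + q ≤ 2)))) ∧ ((¬(2*q = 0)) → (c ≥ q + 17 ↔ c + q ≤ 2)))) ∧ (2*c ≠ 6 → (2*c ≥ q + 21 ↔ 2*c + q ≤ 6))
Before assert 2*q + 2 ≤ -5 → 2*c ≤ -6: (2*q ≤ -7 → 2*c ≤ -6) ∧ ((¬(2*c ≠ 6)) → ((2*q = 0 → ((2*q = 0 → ((2*q = 0 → ((¬(2*q = 0)) ∧ (c ≥ q + 17 ↔ c + q ≤ 2))) ∧ ((¬(2*q = 0)) → (c ≥ q + 17 ↔ c + q ≤ 2)))) ∧ ((¬(2*q = 0)) → (c ≥ q + 17 ↔ c + q ≤ 2)))) ∧ ((¬(2*q = 0)) → (c ≥ q + 17 ↔ c + q ≤ 2)))) ∧ (2*c ≠ 6 → (2*c ≥ q + 21 ↔ 2*c + q ≤ 6))
Before q := c - 4: (2*c ≤ 1 → 2*c ≤ -6) ∧ ((¬(2*c ≠ 6)) → ((2*c = 8 → ((2*c = 8 → ((2*c = 8 → ((¬(2*c = 8)) ∧ (¬(2*c ≤ 6)))) ∧ ((¬(2*c = 8)) → (¬(2*c ≤ 6))))) ∧ ((¬(2*c = 8)) → (¬(2*c ≤ 6))))) ∧ ((¬(2*c = 8)) → (¬(2*c ≤ 6))))) ∧ (2*c ≠ 6 → (c ≥ 17 ↔ 3*c ≤ 10))
Before skip: (2*c ≤ 1 → 2*c ≤ -6) ∧ ((¬(2*c ≠ 6)) → ((2*c = 8 → ((2*c = 8 → ((2*c = 8 → ((¬(2*c = 8)) ∧ (¬(2*c ≤ 6)))) ∧ ((¬(2*c = 8)) → (¬(2*c ≤ 6))))) ∧ ((¬(2*c = 8)) → (¬(2*c ≤ 6))))) ∧ ((¬(2*c = 8)) → (¬(2*c ≤ 6))))) ∧ (2*c ≠ 6 → (c ≥ 17 ↔ 3*c ≤ 10))
Answer: WP = (2*c ≤ 1 → 2*c ≤ -6) ∧ ((¬(2*c ≠ 6)) → ((2*c = 8 → ((2*c = 8 → ((2*c = 8 → ((¬(2*c = 8)) ∧ (¬(2*c ≤ 6)))) ∧ ((¬(2*c = 8)) → (¬(2*c ≤ 6))))) ∧ ((¬(2*c = 8)) → (¬(2*c ≤ 6))))) ∧ ((¬(2*c = 8)) → (¬(2*c ≤ 6))))) ∧ (2*c ≠ 6 → (c ≥ 17 ↔ 3*c ≤ 10))


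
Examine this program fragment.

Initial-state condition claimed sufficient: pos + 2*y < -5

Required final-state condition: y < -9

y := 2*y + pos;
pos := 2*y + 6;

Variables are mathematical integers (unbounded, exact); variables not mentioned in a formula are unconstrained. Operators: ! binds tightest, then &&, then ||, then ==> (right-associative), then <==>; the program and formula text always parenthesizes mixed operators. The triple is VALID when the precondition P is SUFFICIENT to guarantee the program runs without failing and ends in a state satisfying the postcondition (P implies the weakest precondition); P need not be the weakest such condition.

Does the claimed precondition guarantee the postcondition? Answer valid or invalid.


Working backward. After the program, y < -9 must hold.
Before pos := 2*y + 6: y < -9
Before y := 2*y + pos: pos + 2*y < -9
The weakest precondition is pos + 2*y < -9.
Check whether pos + 2*y < -5 implies it.
Countermodel: at the initial state pos = -9, y = 0, the precondition holds but the weakest precondition fails.
Answer: invalid


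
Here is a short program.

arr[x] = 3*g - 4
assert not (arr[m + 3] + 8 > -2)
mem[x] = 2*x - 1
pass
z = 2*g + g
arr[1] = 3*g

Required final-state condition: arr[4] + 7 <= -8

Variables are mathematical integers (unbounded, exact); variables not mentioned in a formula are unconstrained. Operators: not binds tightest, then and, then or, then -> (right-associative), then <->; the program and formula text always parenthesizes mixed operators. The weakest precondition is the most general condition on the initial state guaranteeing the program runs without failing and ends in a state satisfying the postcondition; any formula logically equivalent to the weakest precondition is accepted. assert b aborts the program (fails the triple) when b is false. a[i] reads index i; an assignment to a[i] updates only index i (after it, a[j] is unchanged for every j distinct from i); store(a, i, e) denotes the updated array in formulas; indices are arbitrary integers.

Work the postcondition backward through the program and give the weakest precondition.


Working backward. After the program, the postcondition arr[4] + 7 <= -8 must hold; in canonical form it is arr[4] <= -15.
Before arr[1] := 3*g: arr[4] <= -15
Before z := 2*g + g: arr[4] <= -15
Before skip: arr[4] <= -15
Before mem[x] := 2*x - 1: arr[4] <= -15
Before assert not (arr[m + 3] + 8 > -2): (not (arr[m + 3] > -10)) and arr[4] <= -15
Before arr[x] := 3*g - 4: (not (store(arr, x, 3*g - 4)[m + 3] > -10)) and store(arr, x, 3*g - 4)[4] <= -15
Answer: WP = (not (store(arr, x, 3*g - 4)[m + 3] > -10)) and store(arr, x, 3*g - 4)[4] <= -15


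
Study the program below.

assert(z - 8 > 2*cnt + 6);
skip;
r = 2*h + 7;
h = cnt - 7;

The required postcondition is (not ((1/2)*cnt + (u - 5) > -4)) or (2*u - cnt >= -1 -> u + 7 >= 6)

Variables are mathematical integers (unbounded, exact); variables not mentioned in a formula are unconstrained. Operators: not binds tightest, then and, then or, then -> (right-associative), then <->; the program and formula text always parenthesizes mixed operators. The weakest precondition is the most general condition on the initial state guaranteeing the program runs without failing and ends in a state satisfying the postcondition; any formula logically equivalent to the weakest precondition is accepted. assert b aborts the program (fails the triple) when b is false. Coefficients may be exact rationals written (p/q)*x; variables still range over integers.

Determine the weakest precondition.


Working backward. After the program, the postcondition (not ((1/2)*cnt + (u - 5) > -4)) or (2*u - cnt >= -1 -> u + 7 >= 6) must hold; in canonical form it is (not ((1/2)*cnt + u > 1)) or (2*u >= cnt - 1 -> u >= -1).
Before h := cnt - 7: (not ((1/2)*cnt + u > 1)) or (2*u >= cnt - 1 -> u >= -1)
Before r := 2*h + 7: (not ((1/2)*cnt + u > 1)) or (2*u >= cnt - 1 -> u >= -1)
Before skip: (not ((1/2)*cnt + u > 1)) or (2*u >= cnt - 1 -> u >= -1)
Before assert z - 8 > 2*cnt + 6: z > 2*cnt + 14 and ((not ((1/2)*cnt + u > 1)) or (2*u >= cnt - 1 -> u >= -1))
Answer: WP = z > 2*cnt + 14 and ((not ((1/2)*cnt + u > 1)) or (2*u >= cnt - 1 -> u >= -1))


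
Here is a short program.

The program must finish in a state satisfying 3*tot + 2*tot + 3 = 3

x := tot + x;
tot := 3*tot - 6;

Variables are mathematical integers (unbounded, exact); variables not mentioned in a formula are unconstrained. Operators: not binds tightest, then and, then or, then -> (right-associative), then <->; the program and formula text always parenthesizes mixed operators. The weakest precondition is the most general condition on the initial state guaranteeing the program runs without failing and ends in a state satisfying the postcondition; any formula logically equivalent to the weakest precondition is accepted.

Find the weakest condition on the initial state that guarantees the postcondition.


Working backward. After the program, the postcondition 3*tot + 2*tot + 3 = 3 must hold; in canonical form it is 5*tot = 0.
Before tot := 3*tot - 6: 15*tot = 30
Before x := tot + x: 15*tot = 30
Answer: WP = 15*tot = 30


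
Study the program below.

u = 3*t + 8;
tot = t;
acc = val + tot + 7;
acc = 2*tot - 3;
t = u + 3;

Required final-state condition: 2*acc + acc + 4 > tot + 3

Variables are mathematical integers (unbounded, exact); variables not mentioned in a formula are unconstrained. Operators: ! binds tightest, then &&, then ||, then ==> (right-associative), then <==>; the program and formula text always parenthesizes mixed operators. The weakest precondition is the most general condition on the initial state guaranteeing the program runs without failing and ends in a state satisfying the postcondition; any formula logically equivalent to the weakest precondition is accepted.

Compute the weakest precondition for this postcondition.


Working backward. After the program, the postcondition 2*acc + acc + 4 > tot + 3 must hold; in canonical form it is 3*acc > tot - 1.
Before t := u + 3: 3*acc > tot - 1
Before acc := 2*tot - 3: 5*tot > 8
Before acc := val + tot + 7: 5*tot > 8
Before tot := t: 5*t > 8
Before u := 3*t + 8: 5*t > 8
Answer: WP = 5*t > 8


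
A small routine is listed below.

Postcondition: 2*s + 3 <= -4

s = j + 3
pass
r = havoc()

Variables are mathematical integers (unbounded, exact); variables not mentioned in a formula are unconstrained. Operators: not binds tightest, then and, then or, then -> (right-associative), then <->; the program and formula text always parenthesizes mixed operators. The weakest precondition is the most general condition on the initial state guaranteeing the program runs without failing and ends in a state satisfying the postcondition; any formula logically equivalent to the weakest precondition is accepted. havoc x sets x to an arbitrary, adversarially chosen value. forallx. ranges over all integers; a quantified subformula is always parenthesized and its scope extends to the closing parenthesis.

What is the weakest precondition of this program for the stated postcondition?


Working backward. After the program, the postcondition 2*s + 3 <= -4 must hold; in canonical form it is 2*s <= -7.
Before havoc r: 2*s <= -7
Before skip: 2*s <= -7
Before s := j + 3: 2*j <= -13
Answer: WP = 2*j <= -13


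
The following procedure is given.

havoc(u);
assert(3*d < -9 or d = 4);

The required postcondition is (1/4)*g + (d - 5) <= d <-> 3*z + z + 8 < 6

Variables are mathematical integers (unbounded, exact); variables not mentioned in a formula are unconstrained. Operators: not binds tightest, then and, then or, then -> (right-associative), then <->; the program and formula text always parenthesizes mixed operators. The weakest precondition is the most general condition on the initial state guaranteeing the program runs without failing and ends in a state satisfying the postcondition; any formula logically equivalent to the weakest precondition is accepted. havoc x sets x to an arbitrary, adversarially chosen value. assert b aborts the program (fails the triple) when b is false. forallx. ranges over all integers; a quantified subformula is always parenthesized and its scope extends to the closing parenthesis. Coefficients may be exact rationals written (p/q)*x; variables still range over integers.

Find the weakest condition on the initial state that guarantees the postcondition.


Working backward. After the program, the postcondition (1/4)*g + (d - 5) <= d <-> 3*z + z + 8 < 6 must hold; in canonical form it is (1/4)*g <= 5 <-> 4*z < -2.
Before assert 3*d < -9 or d = 4: (3*d < -9 or d = 4) and ((1/4)*g <= 5 <-> 4*z < -2)
Before havoc u: (3*d < -9 or d = 4) and ((1/4)*g <= 5 <-> 4*z < -2)
Answer: WP = (3*d < -9 or d = 4) and ((1/4)*g <= 5 <-> 4*z < -2)


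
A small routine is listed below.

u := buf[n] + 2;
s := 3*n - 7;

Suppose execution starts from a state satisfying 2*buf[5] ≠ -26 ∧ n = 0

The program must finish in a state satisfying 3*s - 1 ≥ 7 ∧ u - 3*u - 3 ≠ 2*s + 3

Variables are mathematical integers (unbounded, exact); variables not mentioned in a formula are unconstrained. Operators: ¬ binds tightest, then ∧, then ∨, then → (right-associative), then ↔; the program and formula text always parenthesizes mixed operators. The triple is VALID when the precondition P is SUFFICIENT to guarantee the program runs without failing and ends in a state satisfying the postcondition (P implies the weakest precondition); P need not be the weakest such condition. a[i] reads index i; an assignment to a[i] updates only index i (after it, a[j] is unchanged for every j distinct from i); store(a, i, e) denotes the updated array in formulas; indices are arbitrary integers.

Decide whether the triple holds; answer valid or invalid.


Working backward. After the program, the postcondition 3*s - 1 ≥ 7 ∧ u - 3*u - 3 ≠ 2*s + 3 must hold; in canonical form it is 3*s ≥ 8 ∧ 2*s + 2*u ≠ -6.
Before s := 3*n - 7: 9*n ≥ 29 ∧ 6*n + 2*u ≠ 8
Before u := buf[n] + 2: 9*n ≥ 29 ∧ 2*buf[n] + 6*n ≠ 4
The weakest precondition is 9*n ≥ 29 ∧ 2*buf[n] + 6*n ≠ 4.
Check whether 2*buf[5] ≠ -26 ∧ n = 0 implies it.
Countermodel: at the initial state buf = {[0] = -12, [5] = -12, elsewhere -12}, n = 0, the precondition holds but the weakest precondition fails.
Answer: invalid


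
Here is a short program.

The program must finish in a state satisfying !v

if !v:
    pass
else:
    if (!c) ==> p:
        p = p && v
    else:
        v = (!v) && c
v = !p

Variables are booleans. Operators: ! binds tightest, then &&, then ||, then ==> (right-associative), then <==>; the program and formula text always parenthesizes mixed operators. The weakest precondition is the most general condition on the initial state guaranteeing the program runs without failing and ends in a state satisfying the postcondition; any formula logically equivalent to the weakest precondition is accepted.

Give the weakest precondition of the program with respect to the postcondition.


Working backward. After the program, !v must hold.
Before v := !p: p
Then branch requires p; else branch requires (((!c) ==> p) ==> (p && v)) && ((!((!c) ==> p)) ==> p).
Before the if: ((!v) ==> p) && (v ==> ((((!c) ==> p) ==> (p && v)) && ((!((!c) ==> p)) ==> p)))
Answer: WP = ((!v) ==> p) && (v ==> ((((!c) ==> p) ==> (p && v)) && ((!((!c) ==> p)) ==> p)))


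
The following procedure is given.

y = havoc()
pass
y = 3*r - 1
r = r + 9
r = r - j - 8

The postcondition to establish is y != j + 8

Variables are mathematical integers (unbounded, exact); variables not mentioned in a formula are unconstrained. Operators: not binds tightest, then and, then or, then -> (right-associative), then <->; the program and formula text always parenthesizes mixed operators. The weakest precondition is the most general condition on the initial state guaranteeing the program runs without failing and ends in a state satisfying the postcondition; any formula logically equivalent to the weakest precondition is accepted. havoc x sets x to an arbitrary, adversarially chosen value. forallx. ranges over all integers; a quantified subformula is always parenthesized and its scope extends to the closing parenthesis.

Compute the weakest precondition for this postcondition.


Working backward. After the program, y != j + 8 must hold.
Before r := r - j - 8: y != j + 8
Before r := r + 9: y != j + 8
Before y := 3*r - 1: 3*r != j + 9
Before skip: 3*r != j + 9
Before havoc y: 3*r != j + 9
Answer: WP = 3*r != j + 9


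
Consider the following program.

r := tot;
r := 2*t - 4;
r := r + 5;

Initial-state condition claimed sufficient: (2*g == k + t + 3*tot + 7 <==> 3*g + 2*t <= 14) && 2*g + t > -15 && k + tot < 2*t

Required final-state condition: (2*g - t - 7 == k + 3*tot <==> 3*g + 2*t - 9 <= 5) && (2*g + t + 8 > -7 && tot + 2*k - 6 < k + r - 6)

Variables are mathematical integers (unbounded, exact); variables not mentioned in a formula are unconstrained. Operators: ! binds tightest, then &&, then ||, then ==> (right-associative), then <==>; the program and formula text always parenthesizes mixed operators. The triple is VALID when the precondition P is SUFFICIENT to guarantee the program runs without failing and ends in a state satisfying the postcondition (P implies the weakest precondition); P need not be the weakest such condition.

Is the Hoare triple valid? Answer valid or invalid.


Working backward. After the program, the postcondition (2*g - t - 7 == k + 3*tot <==> 3*g + 2*t - 9 <= 5) && (2*g + t + 8 > -7 && tot + 2*k - 6 < k + r - 6) must hold; in canonical form it is (2*g == k + t + 3*tot + 7 <==> 3*g + 2*t <= 14) && 2*g + t > -15 && k + tot < r.
Before r := r + 5: (2*g == k + t + 3*tot + 7 <==> 3*g + 2*t <= 14) && 2*g + t > -15 && k + tot < r + 5
Before r := 2*t - 4: (2*g == k + t + 3*tot + 7 <==> 3*g + 2*t <= 14) && 2*g + t > -15 && k + tot < 2*t + 1
Before r := tot: (2*g == k + t + 3*tot + 7 <==> 3*g + 2*t <= 14) && 2*g + t > -15 && k + tot < 2*t + 1
The weakest precondition is (2*g == k + t + 3*tot + 7 <==> 3*g + 2*t <= 14) && 2*g + t > -15 && k + tot < 2*t + 1.
Check whether (2*g == k + t + 3*tot + 7 <==> 3*g + 2*t <= 14) && 2*g + t > -15 && k + tot < 2*t implies it.
Every state satisfying the precondition satisfies the weakest precondition: the implication holds.
Answer: valid


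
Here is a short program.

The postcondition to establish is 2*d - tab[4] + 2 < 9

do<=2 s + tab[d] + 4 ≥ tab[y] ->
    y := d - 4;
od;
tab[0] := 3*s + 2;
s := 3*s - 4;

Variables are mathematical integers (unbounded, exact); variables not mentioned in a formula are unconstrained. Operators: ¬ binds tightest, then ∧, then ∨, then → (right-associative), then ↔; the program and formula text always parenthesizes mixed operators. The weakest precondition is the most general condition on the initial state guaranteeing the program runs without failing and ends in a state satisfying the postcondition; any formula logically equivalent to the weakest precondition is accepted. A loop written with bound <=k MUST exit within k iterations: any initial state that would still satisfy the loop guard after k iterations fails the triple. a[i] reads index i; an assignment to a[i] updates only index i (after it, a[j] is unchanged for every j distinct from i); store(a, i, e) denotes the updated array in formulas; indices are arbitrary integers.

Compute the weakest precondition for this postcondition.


Working backward. After the program, the postcondition 2*d - tab[4] + 2 < 9 must hold; in canonical form it is 2*d < tab[4] + 7.
Before s := 3*s - 4: 2*d < tab[4] + 7
Before tab[0] := 3*s + 2: 2*d < tab[4] + 7
Before the loop (bound <=2), unroll the exhaustion recursion (WP_0 = exit-now case; WP_j = one more guarded iteration, up to j = 2):
  WP_0: (¬(tab[d] + s ≥ tab[y] - 4)) ∧ 2*d < tab[4] + 7
  WP_1: (tab[d] + s ≥ tab[y] - 4 → ((¬(tab[d] + s ≥ tab[d - 4] - 4)) ∧ 2*d < tab[4] + 7)) ∧ ((¬(tab[d] + s ≥ tab[y] - 4)) → 2*d < tab[4] + 7)
  WP_2: (tab[d] + s ≥ tab[y] - 4 → ((tab[d] + s ≥ tab[d - 4] - 4 → ((¬(tab[d] + s ≥ tab[d - 4] - 4)) ∧ 2*d < tab[4] + 7)) ∧ ((¬(tab[d] + s ≥ tab[d - 4] - 4)) → 2*d < tab[4] + 7))) ∧ ((¬(tab[d] + s ≥ tab[y] - 4)) → 2*d < tab[4] + 7)
So before the loop: (tab[d] + s ≥ tab[y] - 4 → ((tab[d] + s ≥ tab[d - 4] - 4 → ((¬(tab[d] + s ≥ tab[d - 4] - 4)) ∧ 2*d < tab[4] + 7)) ∧ ((¬(tab[d] + s ≥ tab[d - 4] - 4)) → 2*d < tab[4] + 7))) ∧ ((¬(tab[d] + s ≥ tab[y] - 4)) → 2*d < tab[4] + 7)
Answer: WP = (tab[d] + s ≥ tab[y] - 4 → ((tab[d] + s ≥ tab[d - 4] - 4 → ((¬(tab[d] + s ≥ tab[d - 4] - 4)) ∧ 2*d < tab[4] + 7)) ∧ ((¬(tab[d] + s ≥ tab[d - 4] - 4)) → 2*d < tab[4] + 7))) ∧ ((¬(tab[d] + s ≥ tab[y] - 4)) → 2*d < tab[4] + 7)


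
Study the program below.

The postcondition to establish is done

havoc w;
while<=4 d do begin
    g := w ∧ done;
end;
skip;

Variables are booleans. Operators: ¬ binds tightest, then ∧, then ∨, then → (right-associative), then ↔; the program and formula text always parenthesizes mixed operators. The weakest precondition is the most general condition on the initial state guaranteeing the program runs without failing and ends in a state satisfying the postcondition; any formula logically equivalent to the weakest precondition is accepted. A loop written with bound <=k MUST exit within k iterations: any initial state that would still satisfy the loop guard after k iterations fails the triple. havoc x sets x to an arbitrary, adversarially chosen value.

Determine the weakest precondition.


Working backward. After the program, done must hold.
Before skip: done
Before the loop (bound <=4), unroll the exhaustion recursion (WP_0 = exit-now case; WP_j = one more guarded iteration, up to j = 4):
  WP_0: (¬d) ∧ done
  WP_1: (d → ((¬d) ∧ done)) ∧ ((¬d) → done)
  WP_2: (d → ((d → ((¬d) ∧ done)) ∧ ((¬d) → done))) ∧ ((¬d) → done)
  WP_3: (d → ((d → ((d → ((¬d) ∧ done)) ∧ ((¬d) → done))) ∧ ((¬d) → done))) ∧ ((¬d) → done)
  WP_4: (d → ((d → ((d → ((d → ((¬d) ∧ done)) ∧ ((¬d) → done))) ∧ ((¬d) → done))) ∧ ((¬d) → done))) ∧ ((¬d) → done)
So before the loop: (d → ((d → ((d → ((d → ((¬d) ∧ done)) ∧ ((¬d) → done))) ∧ ((¬d) → done))) ∧ ((¬d) → done))) ∧ ((¬d) → done)
Before havoc w: (d → ((d → ((d → ((d → ((¬d) ∧ done)) ∧ ((¬d) → done))) ∧ ((¬d) → done))) ∧ ((¬d) → done))) ∧ ((¬d) → done)
Answer: WP = (d → ((d → ((d → ((d → ((¬d) ∧ done)) ∧ ((¬d) → done))) ∧ ((¬d) → done))) ∧ ((¬d) → done))) ∧ ((¬d) → done)


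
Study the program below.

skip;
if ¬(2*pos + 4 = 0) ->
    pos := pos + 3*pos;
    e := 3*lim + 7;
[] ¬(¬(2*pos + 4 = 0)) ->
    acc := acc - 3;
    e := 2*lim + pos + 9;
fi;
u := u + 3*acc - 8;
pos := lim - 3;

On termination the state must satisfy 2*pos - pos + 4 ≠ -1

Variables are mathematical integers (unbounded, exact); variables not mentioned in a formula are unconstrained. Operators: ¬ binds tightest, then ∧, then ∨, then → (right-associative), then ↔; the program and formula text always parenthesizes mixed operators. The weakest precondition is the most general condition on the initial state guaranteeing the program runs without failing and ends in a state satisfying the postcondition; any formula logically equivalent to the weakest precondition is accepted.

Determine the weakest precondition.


Working backward. After the program, the postcondition 2*pos - pos + 4 ≠ -1 must hold; in canonical form it is pos ≠ -5.
Before pos := lim - 3: lim ≠ -2
Before u := u + 3*acc - 8: lim ≠ -2
Then branch requires lim ≠ -2; else branch requires lim ≠ -2.
Before the if: ((¬(2*pos = -4)) → lim ≠ -2) ∧ (2*pos = -4 → lim ≠ -2)
Before skip: ((¬(2*pos = -4)) → lim ≠ -2) ∧ (2*pos = -4 → lim ≠ -2)
Answer: WP = ((¬(2*pos = -4)) → lim ≠ -2) ∧ (2*pos = -4 → lim ≠ -2)


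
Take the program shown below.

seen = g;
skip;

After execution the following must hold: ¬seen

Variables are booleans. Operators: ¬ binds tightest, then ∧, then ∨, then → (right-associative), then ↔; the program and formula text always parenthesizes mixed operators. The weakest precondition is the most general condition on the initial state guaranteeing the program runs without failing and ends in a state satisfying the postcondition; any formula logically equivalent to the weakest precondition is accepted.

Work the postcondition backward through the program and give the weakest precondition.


Working backward. After the program, ¬seen must hold.
Before skip: ¬seen
Before seen := g: ¬g
Answer: WP = ¬g


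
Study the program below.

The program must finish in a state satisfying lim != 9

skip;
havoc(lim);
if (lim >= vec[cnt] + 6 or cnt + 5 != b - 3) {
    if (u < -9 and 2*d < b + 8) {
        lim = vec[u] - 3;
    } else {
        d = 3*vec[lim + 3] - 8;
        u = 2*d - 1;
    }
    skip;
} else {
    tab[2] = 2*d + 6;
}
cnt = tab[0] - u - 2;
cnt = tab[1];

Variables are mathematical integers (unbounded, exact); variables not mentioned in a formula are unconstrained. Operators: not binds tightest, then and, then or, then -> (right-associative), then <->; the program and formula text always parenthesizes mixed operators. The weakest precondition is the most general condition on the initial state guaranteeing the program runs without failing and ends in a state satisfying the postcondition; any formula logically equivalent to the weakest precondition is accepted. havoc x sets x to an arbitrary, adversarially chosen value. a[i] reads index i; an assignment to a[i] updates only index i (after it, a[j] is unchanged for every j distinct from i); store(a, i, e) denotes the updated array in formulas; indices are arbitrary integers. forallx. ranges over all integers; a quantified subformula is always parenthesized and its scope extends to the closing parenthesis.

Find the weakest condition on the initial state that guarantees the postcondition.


Working backward. After the program, lim != 9 must hold.
Before cnt := tab[1]: lim != 9
Before cnt := tab[0] - u - 2: lim != 9
Then branch requires ((u < -9 and 2*d < b + 8) -> vec[u] != 12) and ((not (u < -9 and 2*d < b + 8)) -> lim != 9); else branch requires lim != 9.
Before the if: ((lim >= vec[cnt] + 6 or cnt != b - 8) -> (((u < -9 and 2*d < b + 8) -> vec[u] != 12) and ((not (u < -9 and 2*d < b + 8)) -> lim != 9))) and ((not (lim >= vec[cnt] + 6 or cnt != b - 8)) -> lim != 9)
Before havoc lim: forall lim_1. (((lim_1 >= vec[cnt] + 6 or cnt != b - 8) -> (((u < -9 and 2*d < b + 8) -> vec[u] != 12) and ((not (u < -9 and 2*d < b + 8)) -> lim_1 != 9))) and ((not (lim_1 >= vec[cnt] + 6 or cnt != b - 8)) -> lim_1 != 9))
Before skip: forall lim_1. (((lim_1 >= vec[cnt] + 6 or cnt != b - 8) -> (((u < -9 and 2*d < b + 8) -> vec[u] != 12) and ((not (u < -9 and 2*d < b + 8)) -> lim_1 != 9))) and ((not (lim_1 >= vec[cnt] + 6 or cnt != b - 8)) -> lim_1 != 9))
Answer: WP = forall lim_1. (((lim_1 >= vec[cnt] + 6 or cnt != b - 8) -> (((u < -9 and 2*d < b + 8) -> vec[u] != 12) and ((not (u < -9 and 2*d < b + 8)) -> lim_1 != 9))) and ((not (lim_1 >= vec[cnt] + 6 or cnt != b - 8)) -> lim_1 != 9))
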